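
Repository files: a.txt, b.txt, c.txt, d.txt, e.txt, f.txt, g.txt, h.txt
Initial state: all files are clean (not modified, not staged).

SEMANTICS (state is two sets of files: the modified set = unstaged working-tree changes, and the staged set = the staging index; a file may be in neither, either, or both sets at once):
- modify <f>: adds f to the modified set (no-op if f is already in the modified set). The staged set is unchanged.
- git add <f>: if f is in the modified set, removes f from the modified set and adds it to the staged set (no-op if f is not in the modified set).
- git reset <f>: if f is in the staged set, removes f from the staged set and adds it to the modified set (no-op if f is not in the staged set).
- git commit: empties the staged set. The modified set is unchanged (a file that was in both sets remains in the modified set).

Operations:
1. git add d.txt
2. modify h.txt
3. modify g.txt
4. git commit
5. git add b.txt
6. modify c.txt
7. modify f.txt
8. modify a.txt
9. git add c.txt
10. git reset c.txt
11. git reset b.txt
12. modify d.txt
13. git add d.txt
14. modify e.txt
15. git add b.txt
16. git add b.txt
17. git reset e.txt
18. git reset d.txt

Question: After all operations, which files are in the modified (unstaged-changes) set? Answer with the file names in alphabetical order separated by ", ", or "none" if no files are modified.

Answer: a.txt, c.txt, d.txt, e.txt, f.txt, g.txt, h.txt

Derivation:
After op 1 (git add d.txt): modified={none} staged={none}
After op 2 (modify h.txt): modified={h.txt} staged={none}
After op 3 (modify g.txt): modified={g.txt, h.txt} staged={none}
After op 4 (git commit): modified={g.txt, h.txt} staged={none}
After op 5 (git add b.txt): modified={g.txt, h.txt} staged={none}
After op 6 (modify c.txt): modified={c.txt, g.txt, h.txt} staged={none}
After op 7 (modify f.txt): modified={c.txt, f.txt, g.txt, h.txt} staged={none}
After op 8 (modify a.txt): modified={a.txt, c.txt, f.txt, g.txt, h.txt} staged={none}
After op 9 (git add c.txt): modified={a.txt, f.txt, g.txt, h.txt} staged={c.txt}
After op 10 (git reset c.txt): modified={a.txt, c.txt, f.txt, g.txt, h.txt} staged={none}
After op 11 (git reset b.txt): modified={a.txt, c.txt, f.txt, g.txt, h.txt} staged={none}
After op 12 (modify d.txt): modified={a.txt, c.txt, d.txt, f.txt, g.txt, h.txt} staged={none}
After op 13 (git add d.txt): modified={a.txt, c.txt, f.txt, g.txt, h.txt} staged={d.txt}
After op 14 (modify e.txt): modified={a.txt, c.txt, e.txt, f.txt, g.txt, h.txt} staged={d.txt}
After op 15 (git add b.txt): modified={a.txt, c.txt, e.txt, f.txt, g.txt, h.txt} staged={d.txt}
After op 16 (git add b.txt): modified={a.txt, c.txt, e.txt, f.txt, g.txt, h.txt} staged={d.txt}
After op 17 (git reset e.txt): modified={a.txt, c.txt, e.txt, f.txt, g.txt, h.txt} staged={d.txt}
After op 18 (git reset d.txt): modified={a.txt, c.txt, d.txt, e.txt, f.txt, g.txt, h.txt} staged={none}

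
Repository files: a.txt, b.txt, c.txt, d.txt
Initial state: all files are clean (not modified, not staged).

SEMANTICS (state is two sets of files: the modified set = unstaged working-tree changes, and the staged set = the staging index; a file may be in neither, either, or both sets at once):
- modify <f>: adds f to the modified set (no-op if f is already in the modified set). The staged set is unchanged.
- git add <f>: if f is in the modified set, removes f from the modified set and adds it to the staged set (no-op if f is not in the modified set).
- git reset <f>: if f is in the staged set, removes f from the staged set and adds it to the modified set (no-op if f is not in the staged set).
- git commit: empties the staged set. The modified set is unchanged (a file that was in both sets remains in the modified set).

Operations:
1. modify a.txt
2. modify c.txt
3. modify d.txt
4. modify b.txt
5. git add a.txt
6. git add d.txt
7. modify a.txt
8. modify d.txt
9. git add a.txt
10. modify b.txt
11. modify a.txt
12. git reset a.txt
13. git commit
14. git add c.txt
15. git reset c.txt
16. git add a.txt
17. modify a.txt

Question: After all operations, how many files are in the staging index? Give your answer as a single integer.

Answer: 1

Derivation:
After op 1 (modify a.txt): modified={a.txt} staged={none}
After op 2 (modify c.txt): modified={a.txt, c.txt} staged={none}
After op 3 (modify d.txt): modified={a.txt, c.txt, d.txt} staged={none}
After op 4 (modify b.txt): modified={a.txt, b.txt, c.txt, d.txt} staged={none}
After op 5 (git add a.txt): modified={b.txt, c.txt, d.txt} staged={a.txt}
After op 6 (git add d.txt): modified={b.txt, c.txt} staged={a.txt, d.txt}
After op 7 (modify a.txt): modified={a.txt, b.txt, c.txt} staged={a.txt, d.txt}
After op 8 (modify d.txt): modified={a.txt, b.txt, c.txt, d.txt} staged={a.txt, d.txt}
After op 9 (git add a.txt): modified={b.txt, c.txt, d.txt} staged={a.txt, d.txt}
After op 10 (modify b.txt): modified={b.txt, c.txt, d.txt} staged={a.txt, d.txt}
After op 11 (modify a.txt): modified={a.txt, b.txt, c.txt, d.txt} staged={a.txt, d.txt}
After op 12 (git reset a.txt): modified={a.txt, b.txt, c.txt, d.txt} staged={d.txt}
After op 13 (git commit): modified={a.txt, b.txt, c.txt, d.txt} staged={none}
After op 14 (git add c.txt): modified={a.txt, b.txt, d.txt} staged={c.txt}
After op 15 (git reset c.txt): modified={a.txt, b.txt, c.txt, d.txt} staged={none}
After op 16 (git add a.txt): modified={b.txt, c.txt, d.txt} staged={a.txt}
After op 17 (modify a.txt): modified={a.txt, b.txt, c.txt, d.txt} staged={a.txt}
Final staged set: {a.txt} -> count=1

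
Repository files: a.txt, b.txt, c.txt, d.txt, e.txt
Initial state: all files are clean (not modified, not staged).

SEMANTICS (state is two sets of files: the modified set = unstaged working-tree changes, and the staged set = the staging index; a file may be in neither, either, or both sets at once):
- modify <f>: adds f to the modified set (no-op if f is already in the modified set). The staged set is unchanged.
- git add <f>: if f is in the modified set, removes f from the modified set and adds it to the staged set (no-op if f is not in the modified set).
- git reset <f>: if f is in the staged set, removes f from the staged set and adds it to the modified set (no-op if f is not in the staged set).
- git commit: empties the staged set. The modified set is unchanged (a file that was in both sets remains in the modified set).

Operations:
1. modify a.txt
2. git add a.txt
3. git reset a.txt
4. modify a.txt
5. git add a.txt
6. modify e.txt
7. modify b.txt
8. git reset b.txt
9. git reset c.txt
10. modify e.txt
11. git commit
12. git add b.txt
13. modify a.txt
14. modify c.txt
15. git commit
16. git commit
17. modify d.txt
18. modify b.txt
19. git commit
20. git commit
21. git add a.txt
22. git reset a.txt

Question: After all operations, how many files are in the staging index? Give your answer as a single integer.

Answer: 0

Derivation:
After op 1 (modify a.txt): modified={a.txt} staged={none}
After op 2 (git add a.txt): modified={none} staged={a.txt}
After op 3 (git reset a.txt): modified={a.txt} staged={none}
After op 4 (modify a.txt): modified={a.txt} staged={none}
After op 5 (git add a.txt): modified={none} staged={a.txt}
After op 6 (modify e.txt): modified={e.txt} staged={a.txt}
After op 7 (modify b.txt): modified={b.txt, e.txt} staged={a.txt}
After op 8 (git reset b.txt): modified={b.txt, e.txt} staged={a.txt}
After op 9 (git reset c.txt): modified={b.txt, e.txt} staged={a.txt}
After op 10 (modify e.txt): modified={b.txt, e.txt} staged={a.txt}
After op 11 (git commit): modified={b.txt, e.txt} staged={none}
After op 12 (git add b.txt): modified={e.txt} staged={b.txt}
After op 13 (modify a.txt): modified={a.txt, e.txt} staged={b.txt}
After op 14 (modify c.txt): modified={a.txt, c.txt, e.txt} staged={b.txt}
After op 15 (git commit): modified={a.txt, c.txt, e.txt} staged={none}
After op 16 (git commit): modified={a.txt, c.txt, e.txt} staged={none}
After op 17 (modify d.txt): modified={a.txt, c.txt, d.txt, e.txt} staged={none}
After op 18 (modify b.txt): modified={a.txt, b.txt, c.txt, d.txt, e.txt} staged={none}
After op 19 (git commit): modified={a.txt, b.txt, c.txt, d.txt, e.txt} staged={none}
After op 20 (git commit): modified={a.txt, b.txt, c.txt, d.txt, e.txt} staged={none}
After op 21 (git add a.txt): modified={b.txt, c.txt, d.txt, e.txt} staged={a.txt}
After op 22 (git reset a.txt): modified={a.txt, b.txt, c.txt, d.txt, e.txt} staged={none}
Final staged set: {none} -> count=0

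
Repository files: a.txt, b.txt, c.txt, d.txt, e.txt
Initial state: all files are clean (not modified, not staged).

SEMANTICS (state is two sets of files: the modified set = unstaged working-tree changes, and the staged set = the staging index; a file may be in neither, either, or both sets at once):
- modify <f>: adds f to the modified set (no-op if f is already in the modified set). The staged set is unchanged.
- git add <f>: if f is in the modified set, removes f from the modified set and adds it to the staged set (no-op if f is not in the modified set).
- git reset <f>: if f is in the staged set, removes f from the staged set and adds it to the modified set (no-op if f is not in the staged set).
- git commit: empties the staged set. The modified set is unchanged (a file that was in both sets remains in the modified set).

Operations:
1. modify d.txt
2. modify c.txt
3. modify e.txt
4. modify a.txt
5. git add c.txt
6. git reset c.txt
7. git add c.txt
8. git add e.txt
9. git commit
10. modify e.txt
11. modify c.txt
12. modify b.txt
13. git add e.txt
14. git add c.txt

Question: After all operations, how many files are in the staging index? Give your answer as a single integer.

Answer: 2

Derivation:
After op 1 (modify d.txt): modified={d.txt} staged={none}
After op 2 (modify c.txt): modified={c.txt, d.txt} staged={none}
After op 3 (modify e.txt): modified={c.txt, d.txt, e.txt} staged={none}
After op 4 (modify a.txt): modified={a.txt, c.txt, d.txt, e.txt} staged={none}
After op 5 (git add c.txt): modified={a.txt, d.txt, e.txt} staged={c.txt}
After op 6 (git reset c.txt): modified={a.txt, c.txt, d.txt, e.txt} staged={none}
After op 7 (git add c.txt): modified={a.txt, d.txt, e.txt} staged={c.txt}
After op 8 (git add e.txt): modified={a.txt, d.txt} staged={c.txt, e.txt}
After op 9 (git commit): modified={a.txt, d.txt} staged={none}
After op 10 (modify e.txt): modified={a.txt, d.txt, e.txt} staged={none}
After op 11 (modify c.txt): modified={a.txt, c.txt, d.txt, e.txt} staged={none}
After op 12 (modify b.txt): modified={a.txt, b.txt, c.txt, d.txt, e.txt} staged={none}
After op 13 (git add e.txt): modified={a.txt, b.txt, c.txt, d.txt} staged={e.txt}
After op 14 (git add c.txt): modified={a.txt, b.txt, d.txt} staged={c.txt, e.txt}
Final staged set: {c.txt, e.txt} -> count=2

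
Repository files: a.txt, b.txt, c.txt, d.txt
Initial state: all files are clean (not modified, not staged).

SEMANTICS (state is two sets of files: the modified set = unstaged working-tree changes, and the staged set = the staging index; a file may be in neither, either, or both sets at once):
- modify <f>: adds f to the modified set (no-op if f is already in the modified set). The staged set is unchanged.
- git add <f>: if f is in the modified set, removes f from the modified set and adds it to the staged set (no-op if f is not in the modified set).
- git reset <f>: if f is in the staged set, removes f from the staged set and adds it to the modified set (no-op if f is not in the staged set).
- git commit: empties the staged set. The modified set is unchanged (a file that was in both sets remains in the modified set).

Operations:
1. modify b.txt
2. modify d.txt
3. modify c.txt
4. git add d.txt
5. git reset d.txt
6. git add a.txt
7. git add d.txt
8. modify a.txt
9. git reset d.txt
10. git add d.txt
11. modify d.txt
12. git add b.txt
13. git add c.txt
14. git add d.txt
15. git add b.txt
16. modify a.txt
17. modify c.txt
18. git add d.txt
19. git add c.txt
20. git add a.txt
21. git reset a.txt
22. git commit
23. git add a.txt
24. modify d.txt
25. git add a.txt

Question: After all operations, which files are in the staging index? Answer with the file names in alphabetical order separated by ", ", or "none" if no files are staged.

Answer: a.txt

Derivation:
After op 1 (modify b.txt): modified={b.txt} staged={none}
After op 2 (modify d.txt): modified={b.txt, d.txt} staged={none}
After op 3 (modify c.txt): modified={b.txt, c.txt, d.txt} staged={none}
After op 4 (git add d.txt): modified={b.txt, c.txt} staged={d.txt}
After op 5 (git reset d.txt): modified={b.txt, c.txt, d.txt} staged={none}
After op 6 (git add a.txt): modified={b.txt, c.txt, d.txt} staged={none}
After op 7 (git add d.txt): modified={b.txt, c.txt} staged={d.txt}
After op 8 (modify a.txt): modified={a.txt, b.txt, c.txt} staged={d.txt}
After op 9 (git reset d.txt): modified={a.txt, b.txt, c.txt, d.txt} staged={none}
After op 10 (git add d.txt): modified={a.txt, b.txt, c.txt} staged={d.txt}
After op 11 (modify d.txt): modified={a.txt, b.txt, c.txt, d.txt} staged={d.txt}
After op 12 (git add b.txt): modified={a.txt, c.txt, d.txt} staged={b.txt, d.txt}
After op 13 (git add c.txt): modified={a.txt, d.txt} staged={b.txt, c.txt, d.txt}
After op 14 (git add d.txt): modified={a.txt} staged={b.txt, c.txt, d.txt}
After op 15 (git add b.txt): modified={a.txt} staged={b.txt, c.txt, d.txt}
After op 16 (modify a.txt): modified={a.txt} staged={b.txt, c.txt, d.txt}
After op 17 (modify c.txt): modified={a.txt, c.txt} staged={b.txt, c.txt, d.txt}
After op 18 (git add d.txt): modified={a.txt, c.txt} staged={b.txt, c.txt, d.txt}
After op 19 (git add c.txt): modified={a.txt} staged={b.txt, c.txt, d.txt}
After op 20 (git add a.txt): modified={none} staged={a.txt, b.txt, c.txt, d.txt}
After op 21 (git reset a.txt): modified={a.txt} staged={b.txt, c.txt, d.txt}
After op 22 (git commit): modified={a.txt} staged={none}
After op 23 (git add a.txt): modified={none} staged={a.txt}
After op 24 (modify d.txt): modified={d.txt} staged={a.txt}
After op 25 (git add a.txt): modified={d.txt} staged={a.txt}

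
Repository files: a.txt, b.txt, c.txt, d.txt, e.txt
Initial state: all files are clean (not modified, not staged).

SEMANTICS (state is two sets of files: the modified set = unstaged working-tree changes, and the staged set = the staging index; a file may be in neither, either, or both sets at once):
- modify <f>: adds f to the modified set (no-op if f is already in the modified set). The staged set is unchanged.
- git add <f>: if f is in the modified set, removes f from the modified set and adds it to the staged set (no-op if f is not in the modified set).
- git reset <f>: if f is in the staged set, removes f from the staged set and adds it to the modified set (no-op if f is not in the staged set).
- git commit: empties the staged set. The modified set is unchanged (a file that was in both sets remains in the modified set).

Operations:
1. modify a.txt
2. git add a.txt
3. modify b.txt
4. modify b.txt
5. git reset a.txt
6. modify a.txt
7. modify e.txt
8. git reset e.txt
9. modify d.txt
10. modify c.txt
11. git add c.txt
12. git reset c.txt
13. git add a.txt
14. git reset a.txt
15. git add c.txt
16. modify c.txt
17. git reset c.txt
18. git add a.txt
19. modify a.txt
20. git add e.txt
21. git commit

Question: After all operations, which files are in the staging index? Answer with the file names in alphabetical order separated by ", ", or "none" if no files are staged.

Answer: none

Derivation:
After op 1 (modify a.txt): modified={a.txt} staged={none}
After op 2 (git add a.txt): modified={none} staged={a.txt}
After op 3 (modify b.txt): modified={b.txt} staged={a.txt}
After op 4 (modify b.txt): modified={b.txt} staged={a.txt}
After op 5 (git reset a.txt): modified={a.txt, b.txt} staged={none}
After op 6 (modify a.txt): modified={a.txt, b.txt} staged={none}
After op 7 (modify e.txt): modified={a.txt, b.txt, e.txt} staged={none}
After op 8 (git reset e.txt): modified={a.txt, b.txt, e.txt} staged={none}
After op 9 (modify d.txt): modified={a.txt, b.txt, d.txt, e.txt} staged={none}
After op 10 (modify c.txt): modified={a.txt, b.txt, c.txt, d.txt, e.txt} staged={none}
After op 11 (git add c.txt): modified={a.txt, b.txt, d.txt, e.txt} staged={c.txt}
After op 12 (git reset c.txt): modified={a.txt, b.txt, c.txt, d.txt, e.txt} staged={none}
After op 13 (git add a.txt): modified={b.txt, c.txt, d.txt, e.txt} staged={a.txt}
After op 14 (git reset a.txt): modified={a.txt, b.txt, c.txt, d.txt, e.txt} staged={none}
After op 15 (git add c.txt): modified={a.txt, b.txt, d.txt, e.txt} staged={c.txt}
After op 16 (modify c.txt): modified={a.txt, b.txt, c.txt, d.txt, e.txt} staged={c.txt}
After op 17 (git reset c.txt): modified={a.txt, b.txt, c.txt, d.txt, e.txt} staged={none}
After op 18 (git add a.txt): modified={b.txt, c.txt, d.txt, e.txt} staged={a.txt}
After op 19 (modify a.txt): modified={a.txt, b.txt, c.txt, d.txt, e.txt} staged={a.txt}
After op 20 (git add e.txt): modified={a.txt, b.txt, c.txt, d.txt} staged={a.txt, e.txt}
After op 21 (git commit): modified={a.txt, b.txt, c.txt, d.txt} staged={none}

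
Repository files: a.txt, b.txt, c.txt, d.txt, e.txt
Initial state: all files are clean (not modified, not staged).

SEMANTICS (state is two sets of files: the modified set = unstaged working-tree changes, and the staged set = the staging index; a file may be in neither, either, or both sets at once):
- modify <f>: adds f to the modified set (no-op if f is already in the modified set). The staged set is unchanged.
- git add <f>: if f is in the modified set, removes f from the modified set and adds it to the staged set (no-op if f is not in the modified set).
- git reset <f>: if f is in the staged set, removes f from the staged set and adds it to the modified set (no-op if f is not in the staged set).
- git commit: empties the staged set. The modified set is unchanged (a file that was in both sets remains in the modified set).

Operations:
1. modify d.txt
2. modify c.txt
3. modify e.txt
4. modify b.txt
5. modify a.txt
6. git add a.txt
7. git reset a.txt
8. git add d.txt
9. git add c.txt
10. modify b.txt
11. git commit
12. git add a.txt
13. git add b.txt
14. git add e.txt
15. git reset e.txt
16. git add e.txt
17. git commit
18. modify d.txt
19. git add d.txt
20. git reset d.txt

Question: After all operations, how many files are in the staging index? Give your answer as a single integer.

Answer: 0

Derivation:
After op 1 (modify d.txt): modified={d.txt} staged={none}
After op 2 (modify c.txt): modified={c.txt, d.txt} staged={none}
After op 3 (modify e.txt): modified={c.txt, d.txt, e.txt} staged={none}
After op 4 (modify b.txt): modified={b.txt, c.txt, d.txt, e.txt} staged={none}
After op 5 (modify a.txt): modified={a.txt, b.txt, c.txt, d.txt, e.txt} staged={none}
After op 6 (git add a.txt): modified={b.txt, c.txt, d.txt, e.txt} staged={a.txt}
After op 7 (git reset a.txt): modified={a.txt, b.txt, c.txt, d.txt, e.txt} staged={none}
After op 8 (git add d.txt): modified={a.txt, b.txt, c.txt, e.txt} staged={d.txt}
After op 9 (git add c.txt): modified={a.txt, b.txt, e.txt} staged={c.txt, d.txt}
After op 10 (modify b.txt): modified={a.txt, b.txt, e.txt} staged={c.txt, d.txt}
After op 11 (git commit): modified={a.txt, b.txt, e.txt} staged={none}
After op 12 (git add a.txt): modified={b.txt, e.txt} staged={a.txt}
After op 13 (git add b.txt): modified={e.txt} staged={a.txt, b.txt}
After op 14 (git add e.txt): modified={none} staged={a.txt, b.txt, e.txt}
After op 15 (git reset e.txt): modified={e.txt} staged={a.txt, b.txt}
After op 16 (git add e.txt): modified={none} staged={a.txt, b.txt, e.txt}
After op 17 (git commit): modified={none} staged={none}
After op 18 (modify d.txt): modified={d.txt} staged={none}
After op 19 (git add d.txt): modified={none} staged={d.txt}
After op 20 (git reset d.txt): modified={d.txt} staged={none}
Final staged set: {none} -> count=0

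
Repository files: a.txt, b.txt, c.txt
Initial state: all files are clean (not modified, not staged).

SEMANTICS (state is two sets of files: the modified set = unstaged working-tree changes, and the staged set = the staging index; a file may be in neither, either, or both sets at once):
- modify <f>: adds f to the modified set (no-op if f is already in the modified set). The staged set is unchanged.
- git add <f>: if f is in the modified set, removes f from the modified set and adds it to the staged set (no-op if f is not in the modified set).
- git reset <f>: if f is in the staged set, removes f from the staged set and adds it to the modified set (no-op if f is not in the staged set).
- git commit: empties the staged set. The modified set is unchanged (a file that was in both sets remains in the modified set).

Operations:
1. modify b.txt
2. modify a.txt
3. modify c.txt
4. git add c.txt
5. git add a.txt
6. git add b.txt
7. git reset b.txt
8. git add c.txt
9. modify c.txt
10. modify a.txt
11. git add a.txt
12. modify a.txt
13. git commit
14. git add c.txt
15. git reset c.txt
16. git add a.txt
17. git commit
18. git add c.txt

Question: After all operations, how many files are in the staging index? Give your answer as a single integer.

After op 1 (modify b.txt): modified={b.txt} staged={none}
After op 2 (modify a.txt): modified={a.txt, b.txt} staged={none}
After op 3 (modify c.txt): modified={a.txt, b.txt, c.txt} staged={none}
After op 4 (git add c.txt): modified={a.txt, b.txt} staged={c.txt}
After op 5 (git add a.txt): modified={b.txt} staged={a.txt, c.txt}
After op 6 (git add b.txt): modified={none} staged={a.txt, b.txt, c.txt}
After op 7 (git reset b.txt): modified={b.txt} staged={a.txt, c.txt}
After op 8 (git add c.txt): modified={b.txt} staged={a.txt, c.txt}
After op 9 (modify c.txt): modified={b.txt, c.txt} staged={a.txt, c.txt}
After op 10 (modify a.txt): modified={a.txt, b.txt, c.txt} staged={a.txt, c.txt}
After op 11 (git add a.txt): modified={b.txt, c.txt} staged={a.txt, c.txt}
After op 12 (modify a.txt): modified={a.txt, b.txt, c.txt} staged={a.txt, c.txt}
After op 13 (git commit): modified={a.txt, b.txt, c.txt} staged={none}
After op 14 (git add c.txt): modified={a.txt, b.txt} staged={c.txt}
After op 15 (git reset c.txt): modified={a.txt, b.txt, c.txt} staged={none}
After op 16 (git add a.txt): modified={b.txt, c.txt} staged={a.txt}
After op 17 (git commit): modified={b.txt, c.txt} staged={none}
After op 18 (git add c.txt): modified={b.txt} staged={c.txt}
Final staged set: {c.txt} -> count=1

Answer: 1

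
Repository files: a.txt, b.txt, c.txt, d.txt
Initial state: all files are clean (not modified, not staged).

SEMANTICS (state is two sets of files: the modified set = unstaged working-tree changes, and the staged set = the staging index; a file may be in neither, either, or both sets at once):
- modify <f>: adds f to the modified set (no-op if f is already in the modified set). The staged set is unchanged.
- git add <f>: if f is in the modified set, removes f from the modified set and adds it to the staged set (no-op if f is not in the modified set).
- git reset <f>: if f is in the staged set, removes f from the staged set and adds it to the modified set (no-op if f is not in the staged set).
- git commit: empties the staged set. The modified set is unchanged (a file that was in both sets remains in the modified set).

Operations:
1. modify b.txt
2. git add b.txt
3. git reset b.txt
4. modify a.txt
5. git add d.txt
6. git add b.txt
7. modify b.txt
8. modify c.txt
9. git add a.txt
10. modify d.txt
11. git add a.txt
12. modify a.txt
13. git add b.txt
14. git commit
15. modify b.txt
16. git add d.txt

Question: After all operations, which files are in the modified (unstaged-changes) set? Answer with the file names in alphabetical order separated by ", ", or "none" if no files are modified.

After op 1 (modify b.txt): modified={b.txt} staged={none}
After op 2 (git add b.txt): modified={none} staged={b.txt}
After op 3 (git reset b.txt): modified={b.txt} staged={none}
After op 4 (modify a.txt): modified={a.txt, b.txt} staged={none}
After op 5 (git add d.txt): modified={a.txt, b.txt} staged={none}
After op 6 (git add b.txt): modified={a.txt} staged={b.txt}
After op 7 (modify b.txt): modified={a.txt, b.txt} staged={b.txt}
After op 8 (modify c.txt): modified={a.txt, b.txt, c.txt} staged={b.txt}
After op 9 (git add a.txt): modified={b.txt, c.txt} staged={a.txt, b.txt}
After op 10 (modify d.txt): modified={b.txt, c.txt, d.txt} staged={a.txt, b.txt}
After op 11 (git add a.txt): modified={b.txt, c.txt, d.txt} staged={a.txt, b.txt}
After op 12 (modify a.txt): modified={a.txt, b.txt, c.txt, d.txt} staged={a.txt, b.txt}
After op 13 (git add b.txt): modified={a.txt, c.txt, d.txt} staged={a.txt, b.txt}
After op 14 (git commit): modified={a.txt, c.txt, d.txt} staged={none}
After op 15 (modify b.txt): modified={a.txt, b.txt, c.txt, d.txt} staged={none}
After op 16 (git add d.txt): modified={a.txt, b.txt, c.txt} staged={d.txt}

Answer: a.txt, b.txt, c.txt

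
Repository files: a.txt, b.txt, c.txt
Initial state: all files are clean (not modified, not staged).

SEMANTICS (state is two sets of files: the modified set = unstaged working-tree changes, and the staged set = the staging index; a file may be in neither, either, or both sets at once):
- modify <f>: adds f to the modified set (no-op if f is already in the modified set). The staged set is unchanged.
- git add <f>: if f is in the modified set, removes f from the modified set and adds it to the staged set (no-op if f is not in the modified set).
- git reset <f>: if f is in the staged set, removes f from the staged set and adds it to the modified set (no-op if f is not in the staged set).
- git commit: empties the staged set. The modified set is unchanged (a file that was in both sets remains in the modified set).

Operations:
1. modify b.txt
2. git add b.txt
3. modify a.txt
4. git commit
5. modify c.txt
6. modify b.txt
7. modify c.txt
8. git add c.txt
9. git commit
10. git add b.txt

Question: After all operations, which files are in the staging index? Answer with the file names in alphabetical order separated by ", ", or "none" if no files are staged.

Answer: b.txt

Derivation:
After op 1 (modify b.txt): modified={b.txt} staged={none}
After op 2 (git add b.txt): modified={none} staged={b.txt}
After op 3 (modify a.txt): modified={a.txt} staged={b.txt}
After op 4 (git commit): modified={a.txt} staged={none}
After op 5 (modify c.txt): modified={a.txt, c.txt} staged={none}
After op 6 (modify b.txt): modified={a.txt, b.txt, c.txt} staged={none}
After op 7 (modify c.txt): modified={a.txt, b.txt, c.txt} staged={none}
After op 8 (git add c.txt): modified={a.txt, b.txt} staged={c.txt}
After op 9 (git commit): modified={a.txt, b.txt} staged={none}
After op 10 (git add b.txt): modified={a.txt} staged={b.txt}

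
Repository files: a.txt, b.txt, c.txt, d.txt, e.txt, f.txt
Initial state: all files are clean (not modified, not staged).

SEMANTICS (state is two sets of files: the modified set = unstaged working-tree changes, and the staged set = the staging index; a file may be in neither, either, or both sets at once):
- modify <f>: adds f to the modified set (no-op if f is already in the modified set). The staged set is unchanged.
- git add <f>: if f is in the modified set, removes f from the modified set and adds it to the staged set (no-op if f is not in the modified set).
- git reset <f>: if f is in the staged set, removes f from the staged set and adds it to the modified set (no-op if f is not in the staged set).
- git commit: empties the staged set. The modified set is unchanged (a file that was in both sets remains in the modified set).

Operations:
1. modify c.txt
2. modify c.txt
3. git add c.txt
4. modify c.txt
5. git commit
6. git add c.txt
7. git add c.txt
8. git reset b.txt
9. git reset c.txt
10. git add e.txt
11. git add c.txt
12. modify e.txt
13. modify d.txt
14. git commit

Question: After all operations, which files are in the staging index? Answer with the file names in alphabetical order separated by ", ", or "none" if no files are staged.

Answer: none

Derivation:
After op 1 (modify c.txt): modified={c.txt} staged={none}
After op 2 (modify c.txt): modified={c.txt} staged={none}
After op 3 (git add c.txt): modified={none} staged={c.txt}
After op 4 (modify c.txt): modified={c.txt} staged={c.txt}
After op 5 (git commit): modified={c.txt} staged={none}
After op 6 (git add c.txt): modified={none} staged={c.txt}
After op 7 (git add c.txt): modified={none} staged={c.txt}
After op 8 (git reset b.txt): modified={none} staged={c.txt}
After op 9 (git reset c.txt): modified={c.txt} staged={none}
After op 10 (git add e.txt): modified={c.txt} staged={none}
After op 11 (git add c.txt): modified={none} staged={c.txt}
After op 12 (modify e.txt): modified={e.txt} staged={c.txt}
After op 13 (modify d.txt): modified={d.txt, e.txt} staged={c.txt}
After op 14 (git commit): modified={d.txt, e.txt} staged={none}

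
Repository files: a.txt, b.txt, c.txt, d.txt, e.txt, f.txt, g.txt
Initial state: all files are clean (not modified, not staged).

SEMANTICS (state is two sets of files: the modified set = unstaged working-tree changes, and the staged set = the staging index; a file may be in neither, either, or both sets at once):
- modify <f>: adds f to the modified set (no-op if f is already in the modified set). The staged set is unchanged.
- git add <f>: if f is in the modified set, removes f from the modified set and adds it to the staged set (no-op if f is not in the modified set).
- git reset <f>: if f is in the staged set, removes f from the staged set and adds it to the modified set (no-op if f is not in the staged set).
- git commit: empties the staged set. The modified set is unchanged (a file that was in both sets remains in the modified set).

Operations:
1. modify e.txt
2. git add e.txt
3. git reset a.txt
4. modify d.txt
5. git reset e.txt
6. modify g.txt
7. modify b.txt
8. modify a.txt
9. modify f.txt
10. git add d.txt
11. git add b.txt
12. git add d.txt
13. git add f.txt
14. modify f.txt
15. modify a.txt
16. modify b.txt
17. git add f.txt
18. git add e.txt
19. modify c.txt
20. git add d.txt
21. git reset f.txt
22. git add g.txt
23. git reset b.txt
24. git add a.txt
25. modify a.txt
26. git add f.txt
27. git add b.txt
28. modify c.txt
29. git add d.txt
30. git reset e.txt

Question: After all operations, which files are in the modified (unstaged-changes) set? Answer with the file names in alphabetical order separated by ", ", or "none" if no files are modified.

Answer: a.txt, c.txt, e.txt

Derivation:
After op 1 (modify e.txt): modified={e.txt} staged={none}
After op 2 (git add e.txt): modified={none} staged={e.txt}
After op 3 (git reset a.txt): modified={none} staged={e.txt}
After op 4 (modify d.txt): modified={d.txt} staged={e.txt}
After op 5 (git reset e.txt): modified={d.txt, e.txt} staged={none}
After op 6 (modify g.txt): modified={d.txt, e.txt, g.txt} staged={none}
After op 7 (modify b.txt): modified={b.txt, d.txt, e.txt, g.txt} staged={none}
After op 8 (modify a.txt): modified={a.txt, b.txt, d.txt, e.txt, g.txt} staged={none}
After op 9 (modify f.txt): modified={a.txt, b.txt, d.txt, e.txt, f.txt, g.txt} staged={none}
After op 10 (git add d.txt): modified={a.txt, b.txt, e.txt, f.txt, g.txt} staged={d.txt}
After op 11 (git add b.txt): modified={a.txt, e.txt, f.txt, g.txt} staged={b.txt, d.txt}
After op 12 (git add d.txt): modified={a.txt, e.txt, f.txt, g.txt} staged={b.txt, d.txt}
After op 13 (git add f.txt): modified={a.txt, e.txt, g.txt} staged={b.txt, d.txt, f.txt}
After op 14 (modify f.txt): modified={a.txt, e.txt, f.txt, g.txt} staged={b.txt, d.txt, f.txt}
After op 15 (modify a.txt): modified={a.txt, e.txt, f.txt, g.txt} staged={b.txt, d.txt, f.txt}
After op 16 (modify b.txt): modified={a.txt, b.txt, e.txt, f.txt, g.txt} staged={b.txt, d.txt, f.txt}
After op 17 (git add f.txt): modified={a.txt, b.txt, e.txt, g.txt} staged={b.txt, d.txt, f.txt}
After op 18 (git add e.txt): modified={a.txt, b.txt, g.txt} staged={b.txt, d.txt, e.txt, f.txt}
After op 19 (modify c.txt): modified={a.txt, b.txt, c.txt, g.txt} staged={b.txt, d.txt, e.txt, f.txt}
After op 20 (git add d.txt): modified={a.txt, b.txt, c.txt, g.txt} staged={b.txt, d.txt, e.txt, f.txt}
After op 21 (git reset f.txt): modified={a.txt, b.txt, c.txt, f.txt, g.txt} staged={b.txt, d.txt, e.txt}
After op 22 (git add g.txt): modified={a.txt, b.txt, c.txt, f.txt} staged={b.txt, d.txt, e.txt, g.txt}
After op 23 (git reset b.txt): modified={a.txt, b.txt, c.txt, f.txt} staged={d.txt, e.txt, g.txt}
After op 24 (git add a.txt): modified={b.txt, c.txt, f.txt} staged={a.txt, d.txt, e.txt, g.txt}
After op 25 (modify a.txt): modified={a.txt, b.txt, c.txt, f.txt} staged={a.txt, d.txt, e.txt, g.txt}
After op 26 (git add f.txt): modified={a.txt, b.txt, c.txt} staged={a.txt, d.txt, e.txt, f.txt, g.txt}
After op 27 (git add b.txt): modified={a.txt, c.txt} staged={a.txt, b.txt, d.txt, e.txt, f.txt, g.txt}
After op 28 (modify c.txt): modified={a.txt, c.txt} staged={a.txt, b.txt, d.txt, e.txt, f.txt, g.txt}
After op 29 (git add d.txt): modified={a.txt, c.txt} staged={a.txt, b.txt, d.txt, e.txt, f.txt, g.txt}
After op 30 (git reset e.txt): modified={a.txt, c.txt, e.txt} staged={a.txt, b.txt, d.txt, f.txt, g.txt}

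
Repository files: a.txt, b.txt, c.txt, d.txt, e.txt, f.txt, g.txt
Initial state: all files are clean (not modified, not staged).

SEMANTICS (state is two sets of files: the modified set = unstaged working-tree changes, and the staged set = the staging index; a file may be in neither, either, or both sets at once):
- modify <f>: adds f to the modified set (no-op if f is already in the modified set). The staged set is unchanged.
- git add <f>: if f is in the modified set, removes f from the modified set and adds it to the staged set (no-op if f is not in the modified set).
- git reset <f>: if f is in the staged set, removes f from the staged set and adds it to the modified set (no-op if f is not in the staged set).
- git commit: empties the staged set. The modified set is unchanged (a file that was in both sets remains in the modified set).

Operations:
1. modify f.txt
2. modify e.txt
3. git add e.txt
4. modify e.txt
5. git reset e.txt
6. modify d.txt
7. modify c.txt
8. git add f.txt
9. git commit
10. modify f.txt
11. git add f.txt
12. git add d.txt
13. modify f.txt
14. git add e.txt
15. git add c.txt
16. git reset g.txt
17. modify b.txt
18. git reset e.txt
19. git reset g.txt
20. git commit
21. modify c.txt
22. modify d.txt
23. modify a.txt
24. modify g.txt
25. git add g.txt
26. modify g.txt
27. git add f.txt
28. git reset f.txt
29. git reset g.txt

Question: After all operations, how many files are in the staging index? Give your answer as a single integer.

After op 1 (modify f.txt): modified={f.txt} staged={none}
After op 2 (modify e.txt): modified={e.txt, f.txt} staged={none}
After op 3 (git add e.txt): modified={f.txt} staged={e.txt}
After op 4 (modify e.txt): modified={e.txt, f.txt} staged={e.txt}
After op 5 (git reset e.txt): modified={e.txt, f.txt} staged={none}
After op 6 (modify d.txt): modified={d.txt, e.txt, f.txt} staged={none}
After op 7 (modify c.txt): modified={c.txt, d.txt, e.txt, f.txt} staged={none}
After op 8 (git add f.txt): modified={c.txt, d.txt, e.txt} staged={f.txt}
After op 9 (git commit): modified={c.txt, d.txt, e.txt} staged={none}
After op 10 (modify f.txt): modified={c.txt, d.txt, e.txt, f.txt} staged={none}
After op 11 (git add f.txt): modified={c.txt, d.txt, e.txt} staged={f.txt}
After op 12 (git add d.txt): modified={c.txt, e.txt} staged={d.txt, f.txt}
After op 13 (modify f.txt): modified={c.txt, e.txt, f.txt} staged={d.txt, f.txt}
After op 14 (git add e.txt): modified={c.txt, f.txt} staged={d.txt, e.txt, f.txt}
After op 15 (git add c.txt): modified={f.txt} staged={c.txt, d.txt, e.txt, f.txt}
After op 16 (git reset g.txt): modified={f.txt} staged={c.txt, d.txt, e.txt, f.txt}
After op 17 (modify b.txt): modified={b.txt, f.txt} staged={c.txt, d.txt, e.txt, f.txt}
After op 18 (git reset e.txt): modified={b.txt, e.txt, f.txt} staged={c.txt, d.txt, f.txt}
After op 19 (git reset g.txt): modified={b.txt, e.txt, f.txt} staged={c.txt, d.txt, f.txt}
After op 20 (git commit): modified={b.txt, e.txt, f.txt} staged={none}
After op 21 (modify c.txt): modified={b.txt, c.txt, e.txt, f.txt} staged={none}
After op 22 (modify d.txt): modified={b.txt, c.txt, d.txt, e.txt, f.txt} staged={none}
After op 23 (modify a.txt): modified={a.txt, b.txt, c.txt, d.txt, e.txt, f.txt} staged={none}
After op 24 (modify g.txt): modified={a.txt, b.txt, c.txt, d.txt, e.txt, f.txt, g.txt} staged={none}
After op 25 (git add g.txt): modified={a.txt, b.txt, c.txt, d.txt, e.txt, f.txt} staged={g.txt}
After op 26 (modify g.txt): modified={a.txt, b.txt, c.txt, d.txt, e.txt, f.txt, g.txt} staged={g.txt}
After op 27 (git add f.txt): modified={a.txt, b.txt, c.txt, d.txt, e.txt, g.txt} staged={f.txt, g.txt}
After op 28 (git reset f.txt): modified={a.txt, b.txt, c.txt, d.txt, e.txt, f.txt, g.txt} staged={g.txt}
After op 29 (git reset g.txt): modified={a.txt, b.txt, c.txt, d.txt, e.txt, f.txt, g.txt} staged={none}
Final staged set: {none} -> count=0

Answer: 0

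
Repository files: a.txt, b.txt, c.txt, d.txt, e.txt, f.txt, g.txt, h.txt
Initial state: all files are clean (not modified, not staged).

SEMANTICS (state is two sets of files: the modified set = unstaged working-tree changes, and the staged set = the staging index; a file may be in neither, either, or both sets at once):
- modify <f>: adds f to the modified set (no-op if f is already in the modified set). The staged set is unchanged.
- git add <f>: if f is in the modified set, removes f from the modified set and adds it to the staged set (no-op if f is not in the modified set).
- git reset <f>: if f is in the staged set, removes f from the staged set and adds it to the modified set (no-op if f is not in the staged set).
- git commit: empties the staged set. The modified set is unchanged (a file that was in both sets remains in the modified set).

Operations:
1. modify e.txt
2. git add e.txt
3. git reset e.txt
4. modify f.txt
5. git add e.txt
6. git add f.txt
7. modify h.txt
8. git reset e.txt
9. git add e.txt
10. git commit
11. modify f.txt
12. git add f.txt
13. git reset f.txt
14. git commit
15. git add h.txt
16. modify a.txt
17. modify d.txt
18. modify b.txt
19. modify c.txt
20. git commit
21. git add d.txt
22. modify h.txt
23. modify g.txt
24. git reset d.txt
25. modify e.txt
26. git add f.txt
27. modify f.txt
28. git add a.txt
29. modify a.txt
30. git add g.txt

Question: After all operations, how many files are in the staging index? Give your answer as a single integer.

After op 1 (modify e.txt): modified={e.txt} staged={none}
After op 2 (git add e.txt): modified={none} staged={e.txt}
After op 3 (git reset e.txt): modified={e.txt} staged={none}
After op 4 (modify f.txt): modified={e.txt, f.txt} staged={none}
After op 5 (git add e.txt): modified={f.txt} staged={e.txt}
After op 6 (git add f.txt): modified={none} staged={e.txt, f.txt}
After op 7 (modify h.txt): modified={h.txt} staged={e.txt, f.txt}
After op 8 (git reset e.txt): modified={e.txt, h.txt} staged={f.txt}
After op 9 (git add e.txt): modified={h.txt} staged={e.txt, f.txt}
After op 10 (git commit): modified={h.txt} staged={none}
After op 11 (modify f.txt): modified={f.txt, h.txt} staged={none}
After op 12 (git add f.txt): modified={h.txt} staged={f.txt}
After op 13 (git reset f.txt): modified={f.txt, h.txt} staged={none}
After op 14 (git commit): modified={f.txt, h.txt} staged={none}
After op 15 (git add h.txt): modified={f.txt} staged={h.txt}
After op 16 (modify a.txt): modified={a.txt, f.txt} staged={h.txt}
After op 17 (modify d.txt): modified={a.txt, d.txt, f.txt} staged={h.txt}
After op 18 (modify b.txt): modified={a.txt, b.txt, d.txt, f.txt} staged={h.txt}
After op 19 (modify c.txt): modified={a.txt, b.txt, c.txt, d.txt, f.txt} staged={h.txt}
After op 20 (git commit): modified={a.txt, b.txt, c.txt, d.txt, f.txt} staged={none}
After op 21 (git add d.txt): modified={a.txt, b.txt, c.txt, f.txt} staged={d.txt}
After op 22 (modify h.txt): modified={a.txt, b.txt, c.txt, f.txt, h.txt} staged={d.txt}
After op 23 (modify g.txt): modified={a.txt, b.txt, c.txt, f.txt, g.txt, h.txt} staged={d.txt}
After op 24 (git reset d.txt): modified={a.txt, b.txt, c.txt, d.txt, f.txt, g.txt, h.txt} staged={none}
After op 25 (modify e.txt): modified={a.txt, b.txt, c.txt, d.txt, e.txt, f.txt, g.txt, h.txt} staged={none}
After op 26 (git add f.txt): modified={a.txt, b.txt, c.txt, d.txt, e.txt, g.txt, h.txt} staged={f.txt}
After op 27 (modify f.txt): modified={a.txt, b.txt, c.txt, d.txt, e.txt, f.txt, g.txt, h.txt} staged={f.txt}
After op 28 (git add a.txt): modified={b.txt, c.txt, d.txt, e.txt, f.txt, g.txt, h.txt} staged={a.txt, f.txt}
After op 29 (modify a.txt): modified={a.txt, b.txt, c.txt, d.txt, e.txt, f.txt, g.txt, h.txt} staged={a.txt, f.txt}
After op 30 (git add g.txt): modified={a.txt, b.txt, c.txt, d.txt, e.txt, f.txt, h.txt} staged={a.txt, f.txt, g.txt}
Final staged set: {a.txt, f.txt, g.txt} -> count=3

Answer: 3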